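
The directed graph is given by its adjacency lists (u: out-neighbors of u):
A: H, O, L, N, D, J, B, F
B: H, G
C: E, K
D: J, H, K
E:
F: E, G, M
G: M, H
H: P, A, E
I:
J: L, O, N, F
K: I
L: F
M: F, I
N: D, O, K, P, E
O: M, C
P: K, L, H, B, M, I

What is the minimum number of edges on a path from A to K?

2

Level 0: A
Level 1: B, D, F, H, J, L, N, O
Level 2: C, E, G, K, M, P
Level 3: I
K first appears at level 2.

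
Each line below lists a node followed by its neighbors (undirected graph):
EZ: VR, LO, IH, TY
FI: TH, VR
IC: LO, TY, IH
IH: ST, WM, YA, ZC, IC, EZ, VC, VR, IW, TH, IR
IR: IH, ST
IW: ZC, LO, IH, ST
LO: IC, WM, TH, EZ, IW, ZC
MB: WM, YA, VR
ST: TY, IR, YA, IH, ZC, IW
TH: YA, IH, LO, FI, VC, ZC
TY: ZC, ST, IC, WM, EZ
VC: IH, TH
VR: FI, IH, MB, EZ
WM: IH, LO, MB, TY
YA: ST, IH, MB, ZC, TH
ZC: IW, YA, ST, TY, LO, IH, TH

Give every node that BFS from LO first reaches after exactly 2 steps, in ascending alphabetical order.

FI, IH, MB, ST, TY, VC, VR, YA

Level 0: LO
Level 1: EZ, IC, IW, TH, WM, ZC
Level 2: FI, IH, MB, ST, TY, VC, VR, YA
Level 3: IR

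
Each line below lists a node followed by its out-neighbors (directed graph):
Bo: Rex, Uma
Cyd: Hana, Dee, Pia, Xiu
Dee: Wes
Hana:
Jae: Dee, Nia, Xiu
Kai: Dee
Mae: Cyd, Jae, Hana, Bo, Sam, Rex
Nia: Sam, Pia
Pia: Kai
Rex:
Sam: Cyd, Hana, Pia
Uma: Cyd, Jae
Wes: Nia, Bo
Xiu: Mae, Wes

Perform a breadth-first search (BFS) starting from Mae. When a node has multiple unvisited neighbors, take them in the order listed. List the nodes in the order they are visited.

Mae, Cyd, Jae, Hana, Bo, Sam, Rex, Dee, Pia, Xiu, Nia, Uma, Wes, Kai

Visit Mae; enqueue Cyd, Jae, Hana, Bo, Sam, Rex → queue [Cyd, Jae, Hana, Bo, Sam, Rex]
Visit Cyd; enqueue Dee, Pia, Xiu → queue [Jae, Hana, Bo, Sam, Rex, Dee, Pia, Xiu]
Visit Jae; enqueue Nia → queue [Hana, Bo, Sam, Rex, Dee, Pia, Xiu, Nia]
Visit Hana → queue [Bo, Sam, Rex, Dee, Pia, Xiu, Nia]
Visit Bo; enqueue Uma → queue [Sam, Rex, Dee, Pia, Xiu, Nia, Uma]
Visit Sam → queue [Rex, Dee, Pia, Xiu, Nia, Uma]
Visit Rex → queue [Dee, Pia, Xiu, Nia, Uma]
Visit Dee; enqueue Wes → queue [Pia, Xiu, Nia, Uma, Wes]
Visit Pia; enqueue Kai → queue [Xiu, Nia, Uma, Wes, Kai]
Visit Xiu → queue [Nia, Uma, Wes, Kai]
Visit Nia → queue [Uma, Wes, Kai]
Visit Uma → queue [Wes, Kai]
Visit Wes → queue [Kai]
Visit Kai → queue []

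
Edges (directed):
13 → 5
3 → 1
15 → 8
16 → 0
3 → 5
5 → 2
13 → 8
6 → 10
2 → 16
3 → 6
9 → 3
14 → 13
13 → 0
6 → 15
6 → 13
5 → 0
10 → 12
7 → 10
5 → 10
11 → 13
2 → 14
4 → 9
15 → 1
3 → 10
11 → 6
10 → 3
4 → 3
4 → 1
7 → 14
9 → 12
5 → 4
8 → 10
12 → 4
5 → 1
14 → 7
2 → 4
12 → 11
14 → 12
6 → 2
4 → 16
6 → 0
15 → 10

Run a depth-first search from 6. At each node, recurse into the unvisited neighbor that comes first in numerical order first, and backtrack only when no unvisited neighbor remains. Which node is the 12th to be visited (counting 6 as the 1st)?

Visit 6
6 → 0
6 → 2
2 → 4
4 → 1
4 → 3
3 → 5
5 → 10
10 → 12
12 → 11
11 → 13
13 → 8
4 → 9
4 → 16
2 → 14
14 → 7
6 → 15

Visit order: 6, 0, 2, 4, 1, 3, 5, 10, 12, 11, 13, 8, 9, 16, 14, 7, 15

8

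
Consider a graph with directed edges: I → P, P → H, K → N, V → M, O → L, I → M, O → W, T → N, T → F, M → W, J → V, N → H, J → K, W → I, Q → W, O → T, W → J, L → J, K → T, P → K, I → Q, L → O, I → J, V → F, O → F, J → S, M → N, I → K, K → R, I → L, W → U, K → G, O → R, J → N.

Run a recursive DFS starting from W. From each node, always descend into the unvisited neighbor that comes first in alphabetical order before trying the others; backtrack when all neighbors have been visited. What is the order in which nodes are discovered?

Visit W
W → I
I → J
J → K
K → G
K → N
N → H
K → R
K → T
T → F
J → S
J → V
V → M
I → L
L → O
I → P
I → Q
W → U

W -> I -> J -> K -> G -> N -> H -> R -> T -> F -> S -> V -> M -> L -> O -> P -> Q -> U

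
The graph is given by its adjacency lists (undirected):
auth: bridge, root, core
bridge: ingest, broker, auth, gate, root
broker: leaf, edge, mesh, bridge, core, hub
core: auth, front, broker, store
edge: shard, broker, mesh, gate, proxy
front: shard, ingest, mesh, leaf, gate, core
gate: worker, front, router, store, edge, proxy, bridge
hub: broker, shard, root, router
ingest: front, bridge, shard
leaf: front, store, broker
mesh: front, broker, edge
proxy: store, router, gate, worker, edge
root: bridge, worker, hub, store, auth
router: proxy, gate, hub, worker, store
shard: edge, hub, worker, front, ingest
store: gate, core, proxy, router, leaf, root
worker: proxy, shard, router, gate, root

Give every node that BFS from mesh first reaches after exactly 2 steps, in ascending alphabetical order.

bridge, core, gate, hub, ingest, leaf, proxy, shard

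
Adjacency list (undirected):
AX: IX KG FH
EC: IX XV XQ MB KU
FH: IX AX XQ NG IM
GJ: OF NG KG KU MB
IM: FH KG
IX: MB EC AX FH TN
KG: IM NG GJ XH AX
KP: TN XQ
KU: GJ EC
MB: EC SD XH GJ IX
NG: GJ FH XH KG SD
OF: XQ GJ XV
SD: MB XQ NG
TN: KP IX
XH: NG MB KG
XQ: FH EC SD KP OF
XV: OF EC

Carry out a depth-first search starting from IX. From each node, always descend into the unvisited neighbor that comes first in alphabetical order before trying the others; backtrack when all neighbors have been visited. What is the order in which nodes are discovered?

Visit IX
IX → AX
AX → FH
FH → IM
IM → KG
KG → GJ
GJ → KU
KU → EC
EC → MB
MB → SD
SD → NG
NG → XH
SD → XQ
XQ → KP
KP → TN
XQ → OF
OF → XV

IX, AX, FH, IM, KG, GJ, KU, EC, MB, SD, NG, XH, XQ, KP, TN, OF, XV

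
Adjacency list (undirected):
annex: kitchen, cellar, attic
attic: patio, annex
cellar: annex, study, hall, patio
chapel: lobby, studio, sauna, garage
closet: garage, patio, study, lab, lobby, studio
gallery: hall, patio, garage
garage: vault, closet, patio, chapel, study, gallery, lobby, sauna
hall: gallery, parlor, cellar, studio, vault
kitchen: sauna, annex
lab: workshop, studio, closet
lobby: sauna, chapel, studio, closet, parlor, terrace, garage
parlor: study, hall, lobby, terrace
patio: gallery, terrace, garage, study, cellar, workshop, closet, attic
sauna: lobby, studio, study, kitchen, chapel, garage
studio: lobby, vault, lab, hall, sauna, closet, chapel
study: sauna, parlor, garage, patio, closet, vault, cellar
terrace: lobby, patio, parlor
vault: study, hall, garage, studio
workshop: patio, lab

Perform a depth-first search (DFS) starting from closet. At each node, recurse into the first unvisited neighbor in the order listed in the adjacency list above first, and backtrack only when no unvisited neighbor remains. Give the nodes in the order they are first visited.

Visit closet
closet → garage
garage → vault
vault → study
study → sauna
sauna → lobby
lobby → chapel
chapel → studio
studio → lab
lab → workshop
workshop → patio
patio → gallery
gallery → hall
hall → parlor
parlor → terrace
hall → cellar
cellar → annex
annex → kitchen
annex → attic

closet garage vault study sauna lobby chapel studio lab workshop patio gallery hall parlor terrace cellar annex kitchen attic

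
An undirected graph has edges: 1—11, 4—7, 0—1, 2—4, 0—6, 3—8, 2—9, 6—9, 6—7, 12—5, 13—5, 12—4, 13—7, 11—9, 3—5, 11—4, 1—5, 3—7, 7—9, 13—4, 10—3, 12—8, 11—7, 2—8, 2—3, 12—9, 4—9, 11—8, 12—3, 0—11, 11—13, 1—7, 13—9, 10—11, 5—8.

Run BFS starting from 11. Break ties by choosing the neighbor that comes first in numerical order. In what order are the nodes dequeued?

Visit 11; enqueue 0, 1, 4, 7, 8, 9, 10, 13 → queue [0, 1, 4, 7, 8, 9, 10, 13]
Visit 0; enqueue 6 → queue [1, 4, 7, 8, 9, 10, 13, 6]
Visit 1; enqueue 5 → queue [4, 7, 8, 9, 10, 13, 6, 5]
Visit 4; enqueue 2, 12 → queue [7, 8, 9, 10, 13, 6, 5, 2, 12]
Visit 7; enqueue 3 → queue [8, 9, 10, 13, 6, 5, 2, 12, 3]
Visit 8 → queue [9, 10, 13, 6, 5, 2, 12, 3]
Visit 9 → queue [10, 13, 6, 5, 2, 12, 3]
Visit 10 → queue [13, 6, 5, 2, 12, 3]
Visit 13 → queue [6, 5, 2, 12, 3]
Visit 6 → queue [5, 2, 12, 3]
Visit 5 → queue [2, 12, 3]
Visit 2 → queue [12, 3]
Visit 12 → queue [3]
Visit 3 → queue []

11 -> 0 -> 1 -> 4 -> 7 -> 8 -> 9 -> 10 -> 13 -> 6 -> 5 -> 2 -> 12 -> 3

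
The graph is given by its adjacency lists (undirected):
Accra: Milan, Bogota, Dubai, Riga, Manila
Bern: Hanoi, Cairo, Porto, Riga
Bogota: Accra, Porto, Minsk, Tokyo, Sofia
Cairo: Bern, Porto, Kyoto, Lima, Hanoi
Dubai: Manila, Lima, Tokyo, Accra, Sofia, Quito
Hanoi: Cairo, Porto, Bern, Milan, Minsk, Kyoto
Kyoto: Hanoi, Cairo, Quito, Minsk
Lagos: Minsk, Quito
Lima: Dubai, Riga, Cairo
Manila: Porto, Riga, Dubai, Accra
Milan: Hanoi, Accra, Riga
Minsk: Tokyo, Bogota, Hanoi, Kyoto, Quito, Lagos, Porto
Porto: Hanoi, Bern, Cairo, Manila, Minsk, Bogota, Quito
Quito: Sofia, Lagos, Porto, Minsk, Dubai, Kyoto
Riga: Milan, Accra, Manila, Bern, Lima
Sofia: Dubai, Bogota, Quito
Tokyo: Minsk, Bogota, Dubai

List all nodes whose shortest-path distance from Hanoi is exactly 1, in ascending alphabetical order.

Bern, Cairo, Kyoto, Milan, Minsk, Porto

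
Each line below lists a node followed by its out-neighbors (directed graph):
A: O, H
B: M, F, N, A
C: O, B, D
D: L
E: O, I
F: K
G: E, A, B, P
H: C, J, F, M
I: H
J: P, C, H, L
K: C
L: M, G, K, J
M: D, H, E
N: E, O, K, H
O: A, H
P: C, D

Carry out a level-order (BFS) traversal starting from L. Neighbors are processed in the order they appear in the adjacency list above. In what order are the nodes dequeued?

Visit L; enqueue M, G, K, J → queue [M, G, K, J]
Visit M; enqueue D, H, E → queue [G, K, J, D, H, E]
Visit G; enqueue A, B, P → queue [K, J, D, H, E, A, B, P]
Visit K; enqueue C → queue [J, D, H, E, A, B, P, C]
Visit J → queue [D, H, E, A, B, P, C]
Visit D → queue [H, E, A, B, P, C]
Visit H; enqueue F → queue [E, A, B, P, C, F]
Visit E; enqueue O, I → queue [A, B, P, C, F, O, I]
Visit A → queue [B, P, C, F, O, I]
Visit B; enqueue N → queue [P, C, F, O, I, N]
Visit P → queue [C, F, O, I, N]
Visit C → queue [F, O, I, N]
Visit F → queue [O, I, N]
Visit O → queue [I, N]
Visit I → queue [N]
Visit N → queue []

L M G K J D H E A B P C F O I N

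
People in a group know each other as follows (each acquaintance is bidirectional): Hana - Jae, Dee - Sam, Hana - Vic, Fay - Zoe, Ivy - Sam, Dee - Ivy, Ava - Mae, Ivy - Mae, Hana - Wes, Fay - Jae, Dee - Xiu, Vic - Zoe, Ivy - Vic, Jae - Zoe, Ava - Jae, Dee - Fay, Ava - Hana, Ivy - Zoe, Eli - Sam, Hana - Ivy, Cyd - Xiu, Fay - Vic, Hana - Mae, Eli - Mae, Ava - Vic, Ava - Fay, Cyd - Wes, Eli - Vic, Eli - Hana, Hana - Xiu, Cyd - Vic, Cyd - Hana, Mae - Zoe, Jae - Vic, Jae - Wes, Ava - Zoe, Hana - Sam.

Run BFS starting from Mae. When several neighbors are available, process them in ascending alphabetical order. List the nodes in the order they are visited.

Visit Mae; enqueue Ava, Eli, Hana, Ivy, Zoe → queue [Ava, Eli, Hana, Ivy, Zoe]
Visit Ava; enqueue Fay, Jae, Vic → queue [Eli, Hana, Ivy, Zoe, Fay, Jae, Vic]
Visit Eli; enqueue Sam → queue [Hana, Ivy, Zoe, Fay, Jae, Vic, Sam]
Visit Hana; enqueue Cyd, Wes, Xiu → queue [Ivy, Zoe, Fay, Jae, Vic, Sam, Cyd, Wes, Xiu]
Visit Ivy; enqueue Dee → queue [Zoe, Fay, Jae, Vic, Sam, Cyd, Wes, Xiu, Dee]
Visit Zoe → queue [Fay, Jae, Vic, Sam, Cyd, Wes, Xiu, Dee]
Visit Fay → queue [Jae, Vic, Sam, Cyd, Wes, Xiu, Dee]
Visit Jae → queue [Vic, Sam, Cyd, Wes, Xiu, Dee]
Visit Vic → queue [Sam, Cyd, Wes, Xiu, Dee]
Visit Sam → queue [Cyd, Wes, Xiu, Dee]
Visit Cyd → queue [Wes, Xiu, Dee]
Visit Wes → queue [Xiu, Dee]
Visit Xiu → queue [Dee]
Visit Dee → queue []

Mae → Ava → Eli → Hana → Ivy → Zoe → Fay → Jae → Vic → Sam → Cyd → Wes → Xiu → Dee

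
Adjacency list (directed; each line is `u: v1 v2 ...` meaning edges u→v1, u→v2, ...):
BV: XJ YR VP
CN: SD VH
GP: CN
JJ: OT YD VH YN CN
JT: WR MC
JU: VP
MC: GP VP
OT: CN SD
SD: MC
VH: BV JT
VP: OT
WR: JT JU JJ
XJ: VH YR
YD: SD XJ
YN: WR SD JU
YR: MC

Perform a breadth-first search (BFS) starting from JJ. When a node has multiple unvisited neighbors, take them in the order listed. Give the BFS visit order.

Visit JJ; enqueue OT, YD, VH, YN, CN → queue [OT, YD, VH, YN, CN]
Visit OT; enqueue SD → queue [YD, VH, YN, CN, SD]
Visit YD; enqueue XJ → queue [VH, YN, CN, SD, XJ]
Visit VH; enqueue BV, JT → queue [YN, CN, SD, XJ, BV, JT]
Visit YN; enqueue WR, JU → queue [CN, SD, XJ, BV, JT, WR, JU]
Visit CN → queue [SD, XJ, BV, JT, WR, JU]
Visit SD; enqueue MC → queue [XJ, BV, JT, WR, JU, MC]
Visit XJ; enqueue YR → queue [BV, JT, WR, JU, MC, YR]
Visit BV; enqueue VP → queue [JT, WR, JU, MC, YR, VP]
Visit JT → queue [WR, JU, MC, YR, VP]
Visit WR → queue [JU, MC, YR, VP]
Visit JU → queue [MC, YR, VP]
Visit MC; enqueue GP → queue [YR, VP, GP]
Visit YR → queue [VP, GP]
Visit VP → queue [GP]
Visit GP → queue []

JJ, OT, YD, VH, YN, CN, SD, XJ, BV, JT, WR, JU, MC, YR, VP, GP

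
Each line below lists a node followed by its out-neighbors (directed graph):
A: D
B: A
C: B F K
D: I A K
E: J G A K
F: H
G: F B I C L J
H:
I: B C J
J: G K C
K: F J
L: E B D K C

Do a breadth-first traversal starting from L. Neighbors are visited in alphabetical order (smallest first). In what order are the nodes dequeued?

Visit L; enqueue B, C, D, E, K → queue [B, C, D, E, K]
Visit B; enqueue A → queue [C, D, E, K, A]
Visit C; enqueue F → queue [D, E, K, A, F]
Visit D; enqueue I → queue [E, K, A, F, I]
Visit E; enqueue G, J → queue [K, A, F, I, G, J]
Visit K → queue [A, F, I, G, J]
Visit A → queue [F, I, G, J]
Visit F; enqueue H → queue [I, G, J, H]
Visit I → queue [G, J, H]
Visit G → queue [J, H]
Visit J → queue [H]
Visit H → queue []

L B C D E K A F I G J H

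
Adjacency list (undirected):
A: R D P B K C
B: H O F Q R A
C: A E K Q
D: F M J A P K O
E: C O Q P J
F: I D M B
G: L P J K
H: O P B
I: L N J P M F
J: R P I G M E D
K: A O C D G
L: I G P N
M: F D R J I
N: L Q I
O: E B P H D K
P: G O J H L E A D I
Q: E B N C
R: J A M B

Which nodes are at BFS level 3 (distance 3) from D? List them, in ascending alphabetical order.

Level 0: D
Level 1: A, F, J, K, M, O, P
Level 2: B, C, E, G, H, I, L, R
Level 3: N, Q

N, Q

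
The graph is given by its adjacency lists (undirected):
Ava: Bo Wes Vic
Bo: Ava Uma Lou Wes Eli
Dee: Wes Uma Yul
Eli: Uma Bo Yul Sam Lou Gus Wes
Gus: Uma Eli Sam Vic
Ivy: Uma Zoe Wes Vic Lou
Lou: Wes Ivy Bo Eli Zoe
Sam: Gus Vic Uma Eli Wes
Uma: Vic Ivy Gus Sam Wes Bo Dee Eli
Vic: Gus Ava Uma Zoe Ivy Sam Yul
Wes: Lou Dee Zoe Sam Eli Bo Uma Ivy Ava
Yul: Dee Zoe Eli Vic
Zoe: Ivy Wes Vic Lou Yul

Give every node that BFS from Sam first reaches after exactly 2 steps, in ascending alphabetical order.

Level 0: Sam
Level 1: Eli, Gus, Uma, Vic, Wes
Level 2: Ava, Bo, Dee, Ivy, Lou, Yul, Zoe

Ava, Bo, Dee, Ivy, Lou, Yul, Zoe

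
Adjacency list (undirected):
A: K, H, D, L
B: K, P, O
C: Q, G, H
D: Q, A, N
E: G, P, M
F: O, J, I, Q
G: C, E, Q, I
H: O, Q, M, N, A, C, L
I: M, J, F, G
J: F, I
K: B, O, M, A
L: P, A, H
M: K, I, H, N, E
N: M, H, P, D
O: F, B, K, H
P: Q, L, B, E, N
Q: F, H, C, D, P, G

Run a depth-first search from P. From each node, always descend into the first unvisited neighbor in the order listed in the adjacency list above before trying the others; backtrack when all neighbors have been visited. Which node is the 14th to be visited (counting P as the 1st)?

D

Visit P
P → Q
Q → F
F → O
O → B
B → K
K → M
M → I
I → J
I → G
G → C
C → H
H → N
N → D
D → A
A → L
G → E

Visit order: P, Q, F, O, B, K, M, I, J, G, C, H, N, D, A, L, E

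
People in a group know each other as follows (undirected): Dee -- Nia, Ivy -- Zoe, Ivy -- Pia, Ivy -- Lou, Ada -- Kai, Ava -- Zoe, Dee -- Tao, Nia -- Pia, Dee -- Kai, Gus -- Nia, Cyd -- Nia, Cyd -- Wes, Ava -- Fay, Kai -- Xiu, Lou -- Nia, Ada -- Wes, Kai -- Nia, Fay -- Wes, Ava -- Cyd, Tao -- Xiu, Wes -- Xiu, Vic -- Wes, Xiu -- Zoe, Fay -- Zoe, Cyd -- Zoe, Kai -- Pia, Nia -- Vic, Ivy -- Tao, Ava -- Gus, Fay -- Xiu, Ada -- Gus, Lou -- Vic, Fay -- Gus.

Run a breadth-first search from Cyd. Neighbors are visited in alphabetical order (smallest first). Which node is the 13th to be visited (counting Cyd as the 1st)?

Ada

Visit Cyd; enqueue Ava, Nia, Wes, Zoe → queue [Ava, Nia, Wes, Zoe]
Visit Ava; enqueue Fay, Gus → queue [Nia, Wes, Zoe, Fay, Gus]
Visit Nia; enqueue Dee, Kai, Lou, Pia, Vic → queue [Wes, Zoe, Fay, Gus, Dee, Kai, Lou, Pia, Vic]
Visit Wes; enqueue Ada, Xiu → queue [Zoe, Fay, Gus, Dee, Kai, Lou, Pia, Vic, Ada, Xiu]
Visit Zoe; enqueue Ivy → queue [Fay, Gus, Dee, Kai, Lou, Pia, Vic, Ada, Xiu, Ivy]
Visit Fay → queue [Gus, Dee, Kai, Lou, Pia, Vic, Ada, Xiu, Ivy]
Visit Gus → queue [Dee, Kai, Lou, Pia, Vic, Ada, Xiu, Ivy]
Visit Dee; enqueue Tao → queue [Kai, Lou, Pia, Vic, Ada, Xiu, Ivy, Tao]
Visit Kai → queue [Lou, Pia, Vic, Ada, Xiu, Ivy, Tao]
Visit Lou → queue [Pia, Vic, Ada, Xiu, Ivy, Tao]
Visit Pia → queue [Vic, Ada, Xiu, Ivy, Tao]
Visit Vic → queue [Ada, Xiu, Ivy, Tao]
Visit Ada → queue [Xiu, Ivy, Tao]
Visit Xiu → queue [Ivy, Tao]
Visit Ivy → queue [Tao]
Visit Tao → queue []

Visit order: Cyd, Ava, Nia, Wes, Zoe, Fay, Gus, Dee, Kai, Lou, Pia, Vic, Ada, Xiu, Ivy, Tao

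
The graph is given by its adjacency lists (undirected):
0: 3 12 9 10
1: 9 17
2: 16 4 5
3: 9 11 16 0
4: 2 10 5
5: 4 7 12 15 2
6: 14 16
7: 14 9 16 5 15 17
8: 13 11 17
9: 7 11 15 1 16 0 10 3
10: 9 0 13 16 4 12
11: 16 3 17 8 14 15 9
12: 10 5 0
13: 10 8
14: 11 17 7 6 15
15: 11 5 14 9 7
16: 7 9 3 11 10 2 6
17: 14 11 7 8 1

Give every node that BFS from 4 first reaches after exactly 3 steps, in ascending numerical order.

Level 0: 4
Level 1: 2, 5, 10
Level 2: 0, 7, 9, 12, 13, 15, 16
Level 3: 1, 3, 6, 8, 11, 14, 17

1, 3, 6, 8, 11, 14, 17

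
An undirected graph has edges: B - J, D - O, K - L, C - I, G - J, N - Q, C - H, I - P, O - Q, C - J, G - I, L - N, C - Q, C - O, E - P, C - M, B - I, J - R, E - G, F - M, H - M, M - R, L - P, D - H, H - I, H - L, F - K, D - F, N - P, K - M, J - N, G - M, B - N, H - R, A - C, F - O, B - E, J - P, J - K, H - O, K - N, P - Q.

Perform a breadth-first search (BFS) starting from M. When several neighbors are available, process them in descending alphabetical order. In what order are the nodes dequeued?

M -> R -> K -> H -> G -> F -> C -> J -> N -> L -> O -> I -> D -> E -> Q -> A -> P -> B

Visit M; enqueue R, K, H, G, F, C → queue [R, K, H, G, F, C]
Visit R; enqueue J → queue [K, H, G, F, C, J]
Visit K; enqueue N, L → queue [H, G, F, C, J, N, L]
Visit H; enqueue O, I, D → queue [G, F, C, J, N, L, O, I, D]
Visit G; enqueue E → queue [F, C, J, N, L, O, I, D, E]
Visit F → queue [C, J, N, L, O, I, D, E]
Visit C; enqueue Q, A → queue [J, N, L, O, I, D, E, Q, A]
Visit J; enqueue P, B → queue [N, L, O, I, D, E, Q, A, P, B]
Visit N → queue [L, O, I, D, E, Q, A, P, B]
Visit L → queue [O, I, D, E, Q, A, P, B]
Visit O → queue [I, D, E, Q, A, P, B]
Visit I → queue [D, E, Q, A, P, B]
Visit D → queue [E, Q, A, P, B]
Visit E → queue [Q, A, P, B]
Visit Q → queue [A, P, B]
Visit A → queue [P, B]
Visit P → queue [B]
Visit B → queue []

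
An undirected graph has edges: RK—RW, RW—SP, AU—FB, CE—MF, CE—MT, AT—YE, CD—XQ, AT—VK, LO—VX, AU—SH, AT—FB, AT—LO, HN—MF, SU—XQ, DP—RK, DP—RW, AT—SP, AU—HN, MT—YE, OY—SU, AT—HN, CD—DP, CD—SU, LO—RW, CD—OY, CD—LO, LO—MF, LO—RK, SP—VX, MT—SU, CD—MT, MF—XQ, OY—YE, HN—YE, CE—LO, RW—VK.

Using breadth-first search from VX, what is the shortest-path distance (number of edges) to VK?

Level 0: VX
Level 1: LO, SP
Level 2: AT, CD, CE, MF, RK, RW
Level 3: DP, FB, HN, MT, OY, SU, VK, XQ, YE
Level 4: AU
Level 5: SH
VK first appears at level 3.

3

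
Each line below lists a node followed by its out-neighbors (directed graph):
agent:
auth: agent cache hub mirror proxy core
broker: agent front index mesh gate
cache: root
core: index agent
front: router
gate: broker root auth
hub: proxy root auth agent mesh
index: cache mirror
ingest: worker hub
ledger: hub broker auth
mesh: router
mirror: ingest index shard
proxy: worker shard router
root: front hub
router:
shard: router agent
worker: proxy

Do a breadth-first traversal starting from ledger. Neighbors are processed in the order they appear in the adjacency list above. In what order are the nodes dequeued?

ledger, hub, broker, auth, proxy, root, agent, mesh, front, index, gate, cache, mirror, core, worker, shard, router, ingest

Visit ledger; enqueue hub, broker, auth → queue [hub, broker, auth]
Visit hub; enqueue proxy, root, agent, mesh → queue [broker, auth, proxy, root, agent, mesh]
Visit broker; enqueue front, index, gate → queue [auth, proxy, root, agent, mesh, front, index, gate]
Visit auth; enqueue cache, mirror, core → queue [proxy, root, agent, mesh, front, index, gate, cache, mirror, core]
Visit proxy; enqueue worker, shard, router → queue [root, agent, mesh, front, index, gate, cache, mirror, core, worker, shard, router]
Visit root → queue [agent, mesh, front, index, gate, cache, mirror, core, worker, shard, router]
Visit agent → queue [mesh, front, index, gate, cache, mirror, core, worker, shard, router]
Visit mesh → queue [front, index, gate, cache, mirror, core, worker, shard, router]
Visit front → queue [index, gate, cache, mirror, core, worker, shard, router]
Visit index → queue [gate, cache, mirror, core, worker, shard, router]
Visit gate → queue [cache, mirror, core, worker, shard, router]
Visit cache → queue [mirror, core, worker, shard, router]
Visit mirror; enqueue ingest → queue [core, worker, shard, router, ingest]
Visit core → queue [worker, shard, router, ingest]
Visit worker → queue [shard, router, ingest]
Visit shard → queue [router, ingest]
Visit router → queue [ingest]
Visit ingest → queue []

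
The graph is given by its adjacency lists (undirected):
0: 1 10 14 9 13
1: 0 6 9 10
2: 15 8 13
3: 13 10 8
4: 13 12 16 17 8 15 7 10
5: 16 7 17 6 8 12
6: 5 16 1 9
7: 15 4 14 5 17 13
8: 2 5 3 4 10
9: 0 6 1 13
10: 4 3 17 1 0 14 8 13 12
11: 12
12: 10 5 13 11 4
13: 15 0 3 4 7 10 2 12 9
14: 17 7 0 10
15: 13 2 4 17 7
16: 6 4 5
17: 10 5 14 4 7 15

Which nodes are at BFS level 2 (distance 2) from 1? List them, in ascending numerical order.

Level 0: 1
Level 1: 0, 6, 9, 10
Level 2: 3, 4, 5, 8, 12, 13, 14, 16, 17
Level 3: 2, 7, 11, 15

3, 4, 5, 8, 12, 13, 14, 16, 17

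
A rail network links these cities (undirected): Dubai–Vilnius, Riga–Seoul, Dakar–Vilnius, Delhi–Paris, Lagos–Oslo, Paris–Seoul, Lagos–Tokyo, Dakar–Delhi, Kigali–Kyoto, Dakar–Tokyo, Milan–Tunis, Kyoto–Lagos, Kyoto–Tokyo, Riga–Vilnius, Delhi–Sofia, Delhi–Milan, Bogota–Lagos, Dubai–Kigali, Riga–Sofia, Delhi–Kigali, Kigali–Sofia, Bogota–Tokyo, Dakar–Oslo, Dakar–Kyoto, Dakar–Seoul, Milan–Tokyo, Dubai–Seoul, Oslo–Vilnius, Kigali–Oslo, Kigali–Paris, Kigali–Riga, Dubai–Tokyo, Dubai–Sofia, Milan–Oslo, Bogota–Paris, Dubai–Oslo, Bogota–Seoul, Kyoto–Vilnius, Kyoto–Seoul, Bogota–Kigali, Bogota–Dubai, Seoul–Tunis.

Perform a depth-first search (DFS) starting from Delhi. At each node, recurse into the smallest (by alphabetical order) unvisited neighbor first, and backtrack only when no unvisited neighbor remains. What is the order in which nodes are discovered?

Delhi Dakar Kyoto Kigali Bogota Dubai Oslo Lagos Tokyo Milan Tunis Seoul Paris Riga Sofia Vilnius

Visit Delhi
Delhi → Dakar
Dakar → Kyoto
Kyoto → Kigali
Kigali → Bogota
Bogota → Dubai
Dubai → Oslo
Oslo → Lagos
Lagos → Tokyo
Tokyo → Milan
Milan → Tunis
Tunis → Seoul
Seoul → Paris
Seoul → Riga
Riga → Sofia
Riga → Vilnius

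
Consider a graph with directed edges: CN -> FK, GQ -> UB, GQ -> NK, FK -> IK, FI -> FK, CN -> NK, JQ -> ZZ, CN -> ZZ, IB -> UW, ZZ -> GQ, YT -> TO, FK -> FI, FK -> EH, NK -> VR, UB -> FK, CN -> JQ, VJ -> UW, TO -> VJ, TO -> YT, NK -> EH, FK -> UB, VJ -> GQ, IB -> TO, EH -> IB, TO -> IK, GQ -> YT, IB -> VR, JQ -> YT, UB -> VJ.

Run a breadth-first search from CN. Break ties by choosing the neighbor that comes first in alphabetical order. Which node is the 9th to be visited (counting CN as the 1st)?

Visit CN; enqueue FK, JQ, NK, ZZ → queue [FK, JQ, NK, ZZ]
Visit FK; enqueue EH, FI, IK, UB → queue [JQ, NK, ZZ, EH, FI, IK, UB]
Visit JQ; enqueue YT → queue [NK, ZZ, EH, FI, IK, UB, YT]
Visit NK; enqueue VR → queue [ZZ, EH, FI, IK, UB, YT, VR]
Visit ZZ; enqueue GQ → queue [EH, FI, IK, UB, YT, VR, GQ]
Visit EH; enqueue IB → queue [FI, IK, UB, YT, VR, GQ, IB]
Visit FI → queue [IK, UB, YT, VR, GQ, IB]
Visit IK → queue [UB, YT, VR, GQ, IB]
Visit UB; enqueue VJ → queue [YT, VR, GQ, IB, VJ]
Visit YT; enqueue TO → queue [VR, GQ, IB, VJ, TO]
Visit VR → queue [GQ, IB, VJ, TO]
Visit GQ → queue [IB, VJ, TO]
Visit IB; enqueue UW → queue [VJ, TO, UW]
Visit VJ → queue [TO, UW]
Visit TO → queue [UW]
Visit UW → queue []

Visit order: CN, FK, JQ, NK, ZZ, EH, FI, IK, UB, YT, VR, GQ, IB, VJ, TO, UW

UB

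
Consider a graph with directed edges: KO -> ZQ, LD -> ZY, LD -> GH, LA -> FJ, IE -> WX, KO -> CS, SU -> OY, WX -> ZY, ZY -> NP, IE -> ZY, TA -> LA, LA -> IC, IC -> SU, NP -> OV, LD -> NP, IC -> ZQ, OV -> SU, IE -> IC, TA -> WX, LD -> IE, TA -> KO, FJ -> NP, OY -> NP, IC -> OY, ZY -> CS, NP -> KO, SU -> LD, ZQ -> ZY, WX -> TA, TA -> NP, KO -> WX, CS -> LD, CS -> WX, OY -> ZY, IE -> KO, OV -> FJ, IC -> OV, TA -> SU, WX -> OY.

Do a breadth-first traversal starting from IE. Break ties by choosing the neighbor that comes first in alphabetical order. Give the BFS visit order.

IE → IC → KO → WX → ZY → OV → OY → SU → ZQ → CS → TA → NP → FJ → LD → LA → GH

Visit IE; enqueue IC, KO, WX, ZY → queue [IC, KO, WX, ZY]
Visit IC; enqueue OV, OY, SU, ZQ → queue [KO, WX, ZY, OV, OY, SU, ZQ]
Visit KO; enqueue CS → queue [WX, ZY, OV, OY, SU, ZQ, CS]
Visit WX; enqueue TA → queue [ZY, OV, OY, SU, ZQ, CS, TA]
Visit ZY; enqueue NP → queue [OV, OY, SU, ZQ, CS, TA, NP]
Visit OV; enqueue FJ → queue [OY, SU, ZQ, CS, TA, NP, FJ]
Visit OY → queue [SU, ZQ, CS, TA, NP, FJ]
Visit SU; enqueue LD → queue [ZQ, CS, TA, NP, FJ, LD]
Visit ZQ → queue [CS, TA, NP, FJ, LD]
Visit CS → queue [TA, NP, FJ, LD]
Visit TA; enqueue LA → queue [NP, FJ, LD, LA]
Visit NP → queue [FJ, LD, LA]
Visit FJ → queue [LD, LA]
Visit LD; enqueue GH → queue [LA, GH]
Visit LA → queue [GH]
Visit GH → queue []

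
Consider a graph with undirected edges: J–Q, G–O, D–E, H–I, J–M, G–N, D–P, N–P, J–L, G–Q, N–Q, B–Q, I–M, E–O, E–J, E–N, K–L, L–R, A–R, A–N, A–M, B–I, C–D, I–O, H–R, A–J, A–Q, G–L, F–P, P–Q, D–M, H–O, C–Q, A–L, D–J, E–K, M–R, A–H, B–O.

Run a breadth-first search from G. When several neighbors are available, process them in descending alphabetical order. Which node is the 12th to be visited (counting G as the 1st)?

H

Visit G; enqueue Q, O, N, L → queue [Q, O, N, L]
Visit Q; enqueue P, J, C, B, A → queue [O, N, L, P, J, C, B, A]
Visit O; enqueue I, H, E → queue [N, L, P, J, C, B, A, I, H, E]
Visit N → queue [L, P, J, C, B, A, I, H, E]
Visit L; enqueue R, K → queue [P, J, C, B, A, I, H, E, R, K]
Visit P; enqueue F, D → queue [J, C, B, A, I, H, E, R, K, F, D]
Visit J; enqueue M → queue [C, B, A, I, H, E, R, K, F, D, M]
Visit C → queue [B, A, I, H, E, R, K, F, D, M]
Visit B → queue [A, I, H, E, R, K, F, D, M]
Visit A → queue [I, H, E, R, K, F, D, M]
Visit I → queue [H, E, R, K, F, D, M]
Visit H → queue [E, R, K, F, D, M]
Visit E → queue [R, K, F, D, M]
Visit R → queue [K, F, D, M]
Visit K → queue [F, D, M]
Visit F → queue [D, M]
Visit D → queue [M]
Visit M → queue []

Visit order: G, Q, O, N, L, P, J, C, B, A, I, H, E, R, K, F, D, M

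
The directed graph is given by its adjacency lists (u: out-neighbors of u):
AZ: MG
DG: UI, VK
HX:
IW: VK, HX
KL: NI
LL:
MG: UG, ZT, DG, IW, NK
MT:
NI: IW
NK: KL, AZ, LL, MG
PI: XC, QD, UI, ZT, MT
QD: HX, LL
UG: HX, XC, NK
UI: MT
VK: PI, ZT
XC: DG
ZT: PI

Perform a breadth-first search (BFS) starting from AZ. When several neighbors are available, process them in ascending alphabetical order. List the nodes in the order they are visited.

AZ -> MG -> DG -> IW -> NK -> UG -> ZT -> UI -> VK -> HX -> KL -> LL -> XC -> PI -> MT -> NI -> QD

Visit AZ; enqueue MG → queue [MG]
Visit MG; enqueue DG, IW, NK, UG, ZT → queue [DG, IW, NK, UG, ZT]
Visit DG; enqueue UI, VK → queue [IW, NK, UG, ZT, UI, VK]
Visit IW; enqueue HX → queue [NK, UG, ZT, UI, VK, HX]
Visit NK; enqueue KL, LL → queue [UG, ZT, UI, VK, HX, KL, LL]
Visit UG; enqueue XC → queue [ZT, UI, VK, HX, KL, LL, XC]
Visit ZT; enqueue PI → queue [UI, VK, HX, KL, LL, XC, PI]
Visit UI; enqueue MT → queue [VK, HX, KL, LL, XC, PI, MT]
Visit VK → queue [HX, KL, LL, XC, PI, MT]
Visit HX → queue [KL, LL, XC, PI, MT]
Visit KL; enqueue NI → queue [LL, XC, PI, MT, NI]
Visit LL → queue [XC, PI, MT, NI]
Visit XC → queue [PI, MT, NI]
Visit PI; enqueue QD → queue [MT, NI, QD]
Visit MT → queue [NI, QD]
Visit NI → queue [QD]
Visit QD → queue []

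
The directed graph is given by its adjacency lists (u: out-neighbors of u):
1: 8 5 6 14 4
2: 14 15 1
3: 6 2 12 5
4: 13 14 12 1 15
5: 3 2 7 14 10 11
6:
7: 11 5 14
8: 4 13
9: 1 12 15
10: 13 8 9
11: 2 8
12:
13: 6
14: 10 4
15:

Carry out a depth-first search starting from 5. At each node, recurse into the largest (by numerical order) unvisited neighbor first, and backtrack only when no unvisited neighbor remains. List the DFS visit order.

5, 14, 10, 13, 6, 9, 15, 12, 1, 8, 4, 11, 2, 7, 3

Visit 5
5 → 14
14 → 10
10 → 13
13 → 6
10 → 9
9 → 15
9 → 12
9 → 1
1 → 8
8 → 4
5 → 11
11 → 2
5 → 7
5 → 3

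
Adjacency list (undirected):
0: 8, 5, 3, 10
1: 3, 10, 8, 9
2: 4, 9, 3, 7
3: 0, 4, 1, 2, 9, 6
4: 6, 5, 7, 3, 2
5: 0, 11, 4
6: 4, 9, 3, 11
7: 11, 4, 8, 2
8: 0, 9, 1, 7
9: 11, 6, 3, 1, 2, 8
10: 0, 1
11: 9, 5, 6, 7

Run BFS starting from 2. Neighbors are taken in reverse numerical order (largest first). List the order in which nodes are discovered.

2, 9, 7, 4, 3, 11, 8, 6, 1, 5, 0, 10

Visit 2; enqueue 9, 7, 4, 3 → queue [9, 7, 4, 3]
Visit 9; enqueue 11, 8, 6, 1 → queue [7, 4, 3, 11, 8, 6, 1]
Visit 7 → queue [4, 3, 11, 8, 6, 1]
Visit 4; enqueue 5 → queue [3, 11, 8, 6, 1, 5]
Visit 3; enqueue 0 → queue [11, 8, 6, 1, 5, 0]
Visit 11 → queue [8, 6, 1, 5, 0]
Visit 8 → queue [6, 1, 5, 0]
Visit 6 → queue [1, 5, 0]
Visit 1; enqueue 10 → queue [5, 0, 10]
Visit 5 → queue [0, 10]
Visit 0 → queue [10]
Visit 10 → queue []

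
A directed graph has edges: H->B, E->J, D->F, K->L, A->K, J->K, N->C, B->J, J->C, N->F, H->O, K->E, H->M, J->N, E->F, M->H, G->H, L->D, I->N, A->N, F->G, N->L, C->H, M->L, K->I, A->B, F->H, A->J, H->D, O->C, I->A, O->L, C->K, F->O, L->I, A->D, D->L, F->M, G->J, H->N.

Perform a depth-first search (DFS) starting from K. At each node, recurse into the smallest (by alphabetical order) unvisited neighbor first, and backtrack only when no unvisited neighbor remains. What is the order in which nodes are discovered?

Visit K
K → E
E → F
F → G
G → H
H → B
B → J
J → C
J → N
N → L
L → D
L → I
I → A
H → M
H → O

K → E → F → G → H → B → J → C → N → L → D → I → A → M → O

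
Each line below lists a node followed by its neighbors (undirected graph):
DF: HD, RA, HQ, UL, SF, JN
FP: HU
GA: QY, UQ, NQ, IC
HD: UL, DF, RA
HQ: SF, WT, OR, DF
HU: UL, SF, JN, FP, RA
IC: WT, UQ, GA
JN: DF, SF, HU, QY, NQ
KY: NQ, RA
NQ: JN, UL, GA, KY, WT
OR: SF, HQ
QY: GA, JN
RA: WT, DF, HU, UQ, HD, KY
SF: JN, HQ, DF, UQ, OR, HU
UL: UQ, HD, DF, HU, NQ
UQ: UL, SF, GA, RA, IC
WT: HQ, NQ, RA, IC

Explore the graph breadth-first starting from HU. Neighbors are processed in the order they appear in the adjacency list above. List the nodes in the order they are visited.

HU, UL, SF, JN, FP, RA, UQ, HD, DF, NQ, HQ, OR, QY, WT, KY, GA, IC

Visit HU; enqueue UL, SF, JN, FP, RA → queue [UL, SF, JN, FP, RA]
Visit UL; enqueue UQ, HD, DF, NQ → queue [SF, JN, FP, RA, UQ, HD, DF, NQ]
Visit SF; enqueue HQ, OR → queue [JN, FP, RA, UQ, HD, DF, NQ, HQ, OR]
Visit JN; enqueue QY → queue [FP, RA, UQ, HD, DF, NQ, HQ, OR, QY]
Visit FP → queue [RA, UQ, HD, DF, NQ, HQ, OR, QY]
Visit RA; enqueue WT, KY → queue [UQ, HD, DF, NQ, HQ, OR, QY, WT, KY]
Visit UQ; enqueue GA, IC → queue [HD, DF, NQ, HQ, OR, QY, WT, KY, GA, IC]
Visit HD → queue [DF, NQ, HQ, OR, QY, WT, KY, GA, IC]
Visit DF → queue [NQ, HQ, OR, QY, WT, KY, GA, IC]
Visit NQ → queue [HQ, OR, QY, WT, KY, GA, IC]
Visit HQ → queue [OR, QY, WT, KY, GA, IC]
Visit OR → queue [QY, WT, KY, GA, IC]
Visit QY → queue [WT, KY, GA, IC]
Visit WT → queue [KY, GA, IC]
Visit KY → queue [GA, IC]
Visit GA → queue [IC]
Visit IC → queue []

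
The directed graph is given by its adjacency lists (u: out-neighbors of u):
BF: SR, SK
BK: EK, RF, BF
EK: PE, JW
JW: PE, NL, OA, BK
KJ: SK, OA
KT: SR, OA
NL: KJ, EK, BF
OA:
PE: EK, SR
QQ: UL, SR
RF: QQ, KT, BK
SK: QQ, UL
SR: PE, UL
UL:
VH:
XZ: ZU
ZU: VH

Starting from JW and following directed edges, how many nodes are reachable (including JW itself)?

14

BFS from JW visits: JW, PE, NL, OA, BK, EK, SR, KJ, BF, RF, UL, SK, QQ, KT
Reachable nodes: 14 of 17 total.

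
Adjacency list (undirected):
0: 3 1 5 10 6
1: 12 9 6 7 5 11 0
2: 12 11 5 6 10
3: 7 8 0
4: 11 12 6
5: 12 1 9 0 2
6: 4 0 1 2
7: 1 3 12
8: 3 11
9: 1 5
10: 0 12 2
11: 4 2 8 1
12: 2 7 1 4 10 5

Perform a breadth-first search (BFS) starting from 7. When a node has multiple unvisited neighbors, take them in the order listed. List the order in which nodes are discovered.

Visit 7; enqueue 1, 3, 12 → queue [1, 3, 12]
Visit 1; enqueue 9, 6, 5, 11, 0 → queue [3, 12, 9, 6, 5, 11, 0]
Visit 3; enqueue 8 → queue [12, 9, 6, 5, 11, 0, 8]
Visit 12; enqueue 2, 4, 10 → queue [9, 6, 5, 11, 0, 8, 2, 4, 10]
Visit 9 → queue [6, 5, 11, 0, 8, 2, 4, 10]
Visit 6 → queue [5, 11, 0, 8, 2, 4, 10]
Visit 5 → queue [11, 0, 8, 2, 4, 10]
Visit 11 → queue [0, 8, 2, 4, 10]
Visit 0 → queue [8, 2, 4, 10]
Visit 8 → queue [2, 4, 10]
Visit 2 → queue [4, 10]
Visit 4 → queue [10]
Visit 10 → queue []

7, 1, 3, 12, 9, 6, 5, 11, 0, 8, 2, 4, 10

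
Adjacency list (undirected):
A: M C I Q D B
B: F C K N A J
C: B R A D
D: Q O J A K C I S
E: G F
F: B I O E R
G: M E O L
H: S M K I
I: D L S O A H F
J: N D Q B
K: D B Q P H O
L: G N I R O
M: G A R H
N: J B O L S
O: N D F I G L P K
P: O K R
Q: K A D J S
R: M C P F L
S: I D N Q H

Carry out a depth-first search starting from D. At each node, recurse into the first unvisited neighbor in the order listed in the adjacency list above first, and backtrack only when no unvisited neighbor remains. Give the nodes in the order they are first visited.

Visit D
D → Q
Q → K
K → B
B → F
F → I
I → L
L → G
G → M
M → A
A → C
C → R
R → P
P → O
O → N
N → J
N → S
S → H
G → E

D → Q → K → B → F → I → L → G → M → A → C → R → P → O → N → J → S → H → E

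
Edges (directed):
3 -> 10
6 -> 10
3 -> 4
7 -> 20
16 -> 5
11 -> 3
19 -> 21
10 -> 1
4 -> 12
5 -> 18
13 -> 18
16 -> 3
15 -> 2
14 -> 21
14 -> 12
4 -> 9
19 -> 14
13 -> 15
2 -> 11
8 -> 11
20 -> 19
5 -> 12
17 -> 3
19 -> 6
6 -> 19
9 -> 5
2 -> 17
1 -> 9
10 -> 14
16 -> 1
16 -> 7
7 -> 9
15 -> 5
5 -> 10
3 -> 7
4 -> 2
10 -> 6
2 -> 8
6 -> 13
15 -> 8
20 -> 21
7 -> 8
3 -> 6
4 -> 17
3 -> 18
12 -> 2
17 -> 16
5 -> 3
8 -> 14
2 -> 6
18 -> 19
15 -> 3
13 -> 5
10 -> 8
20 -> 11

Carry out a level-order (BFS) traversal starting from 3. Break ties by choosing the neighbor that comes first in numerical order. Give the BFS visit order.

3, 4, 6, 7, 10, 18, 2, 9, 12, 17, 13, 19, 8, 20, 1, 14, 11, 5, 16, 15, 21

Visit 3; enqueue 4, 6, 7, 10, 18 → queue [4, 6, 7, 10, 18]
Visit 4; enqueue 2, 9, 12, 17 → queue [6, 7, 10, 18, 2, 9, 12, 17]
Visit 6; enqueue 13, 19 → queue [7, 10, 18, 2, 9, 12, 17, 13, 19]
Visit 7; enqueue 8, 20 → queue [10, 18, 2, 9, 12, 17, 13, 19, 8, 20]
Visit 10; enqueue 1, 14 → queue [18, 2, 9, 12, 17, 13, 19, 8, 20, 1, 14]
Visit 18 → queue [2, 9, 12, 17, 13, 19, 8, 20, 1, 14]
Visit 2; enqueue 11 → queue [9, 12, 17, 13, 19, 8, 20, 1, 14, 11]
Visit 9; enqueue 5 → queue [12, 17, 13, 19, 8, 20, 1, 14, 11, 5]
Visit 12 → queue [17, 13, 19, 8, 20, 1, 14, 11, 5]
Visit 17; enqueue 16 → queue [13, 19, 8, 20, 1, 14, 11, 5, 16]
Visit 13; enqueue 15 → queue [19, 8, 20, 1, 14, 11, 5, 16, 15]
Visit 19; enqueue 21 → queue [8, 20, 1, 14, 11, 5, 16, 15, 21]
Visit 8 → queue [20, 1, 14, 11, 5, 16, 15, 21]
Visit 20 → queue [1, 14, 11, 5, 16, 15, 21]
Visit 1 → queue [14, 11, 5, 16, 15, 21]
Visit 14 → queue [11, 5, 16, 15, 21]
Visit 11 → queue [5, 16, 15, 21]
Visit 5 → queue [16, 15, 21]
Visit 16 → queue [15, 21]
Visit 15 → queue [21]
Visit 21 → queue []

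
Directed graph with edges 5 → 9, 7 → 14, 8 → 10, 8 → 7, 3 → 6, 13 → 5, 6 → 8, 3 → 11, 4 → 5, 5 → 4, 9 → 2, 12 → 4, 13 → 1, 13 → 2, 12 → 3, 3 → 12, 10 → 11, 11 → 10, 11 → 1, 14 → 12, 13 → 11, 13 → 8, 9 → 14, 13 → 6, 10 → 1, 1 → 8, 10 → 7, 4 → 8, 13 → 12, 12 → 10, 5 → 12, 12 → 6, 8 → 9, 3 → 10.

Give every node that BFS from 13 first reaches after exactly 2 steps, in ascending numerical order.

Level 0: 13
Level 1: 1, 2, 5, 6, 8, 11, 12
Level 2: 3, 4, 7, 9, 10
Level 3: 14

3, 4, 7, 9, 10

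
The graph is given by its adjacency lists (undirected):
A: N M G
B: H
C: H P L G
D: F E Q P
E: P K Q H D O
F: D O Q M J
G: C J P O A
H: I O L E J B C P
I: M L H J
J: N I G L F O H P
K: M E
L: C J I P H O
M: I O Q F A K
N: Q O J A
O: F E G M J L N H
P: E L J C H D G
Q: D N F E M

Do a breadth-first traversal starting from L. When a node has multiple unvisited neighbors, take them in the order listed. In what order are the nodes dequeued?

Visit L; enqueue C, J, I, P, H, O → queue [C, J, I, P, H, O]
Visit C; enqueue G → queue [J, I, P, H, O, G]
Visit J; enqueue N, F → queue [I, P, H, O, G, N, F]
Visit I; enqueue M → queue [P, H, O, G, N, F, M]
Visit P; enqueue E, D → queue [H, O, G, N, F, M, E, D]
Visit H; enqueue B → queue [O, G, N, F, M, E, D, B]
Visit O → queue [G, N, F, M, E, D, B]
Visit G; enqueue A → queue [N, F, M, E, D, B, A]
Visit N; enqueue Q → queue [F, M, E, D, B, A, Q]
Visit F → queue [M, E, D, B, A, Q]
Visit M; enqueue K → queue [E, D, B, A, Q, K]
Visit E → queue [D, B, A, Q, K]
Visit D → queue [B, A, Q, K]
Visit B → queue [A, Q, K]
Visit A → queue [Q, K]
Visit Q → queue [K]
Visit K → queue []

L -> C -> J -> I -> P -> H -> O -> G -> N -> F -> M -> E -> D -> B -> A -> Q -> K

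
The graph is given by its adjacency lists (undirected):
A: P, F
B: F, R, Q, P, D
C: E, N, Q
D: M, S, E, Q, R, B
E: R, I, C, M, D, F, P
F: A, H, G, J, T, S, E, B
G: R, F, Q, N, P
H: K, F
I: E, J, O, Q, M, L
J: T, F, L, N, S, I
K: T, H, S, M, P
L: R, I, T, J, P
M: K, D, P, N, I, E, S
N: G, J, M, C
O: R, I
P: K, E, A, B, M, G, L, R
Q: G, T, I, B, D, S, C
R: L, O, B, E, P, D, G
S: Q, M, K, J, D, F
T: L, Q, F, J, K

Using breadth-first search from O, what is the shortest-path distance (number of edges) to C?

3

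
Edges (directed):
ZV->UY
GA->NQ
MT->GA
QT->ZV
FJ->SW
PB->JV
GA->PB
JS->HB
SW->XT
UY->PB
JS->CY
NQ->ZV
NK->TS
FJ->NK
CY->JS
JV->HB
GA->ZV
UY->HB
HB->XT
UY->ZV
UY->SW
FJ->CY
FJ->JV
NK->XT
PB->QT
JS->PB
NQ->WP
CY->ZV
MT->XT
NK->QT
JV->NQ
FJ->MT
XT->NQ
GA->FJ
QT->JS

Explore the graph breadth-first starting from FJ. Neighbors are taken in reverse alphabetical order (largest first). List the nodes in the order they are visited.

Visit FJ; enqueue SW, NK, MT, JV, CY → queue [SW, NK, MT, JV, CY]
Visit SW; enqueue XT → queue [NK, MT, JV, CY, XT]
Visit NK; enqueue TS, QT → queue [MT, JV, CY, XT, TS, QT]
Visit MT; enqueue GA → queue [JV, CY, XT, TS, QT, GA]
Visit JV; enqueue NQ, HB → queue [CY, XT, TS, QT, GA, NQ, HB]
Visit CY; enqueue ZV, JS → queue [XT, TS, QT, GA, NQ, HB, ZV, JS]
Visit XT → queue [TS, QT, GA, NQ, HB, ZV, JS]
Visit TS → queue [QT, GA, NQ, HB, ZV, JS]
Visit QT → queue [GA, NQ, HB, ZV, JS]
Visit GA; enqueue PB → queue [NQ, HB, ZV, JS, PB]
Visit NQ; enqueue WP → queue [HB, ZV, JS, PB, WP]
Visit HB → queue [ZV, JS, PB, WP]
Visit ZV; enqueue UY → queue [JS, PB, WP, UY]
Visit JS → queue [PB, WP, UY]
Visit PB → queue [WP, UY]
Visit WP → queue [UY]
Visit UY → queue []

FJ SW NK MT JV CY XT TS QT GA NQ HB ZV JS PB WP UY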